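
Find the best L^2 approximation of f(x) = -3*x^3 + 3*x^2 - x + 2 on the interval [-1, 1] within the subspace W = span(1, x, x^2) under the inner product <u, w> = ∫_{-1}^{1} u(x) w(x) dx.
g(x) = 3*x^2 - 14*x/5 + 2

The best approximation g ∈ W is the orthogonal projection of f onto W. Writing g = a_0 + a_1 x + a_2 x^2, the coefficients solve the normal equations G · a = b where
  G_{ij} = <φ_i, φ_j> and b_i = <f, φ_i>, with φ_0 = 1, φ_1 = x, φ_2 = x^2.
G =
  [2, 0, 2/3]
  [0, 2/3, 0]
  [2/3, 0, 2/5],
b = (6, -28/15, 38/15).
Solving gives a_0 = 2, a_1 = -14/5, a_2 = 3, so
  g(x) = 3*x^2 - 14*x/5 + 2.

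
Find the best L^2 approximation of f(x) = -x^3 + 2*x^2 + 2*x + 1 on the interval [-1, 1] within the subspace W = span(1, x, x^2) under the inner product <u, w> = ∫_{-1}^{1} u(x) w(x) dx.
g(x) = 2*x^2 + 7*x/5 + 1

The best approximation g ∈ W is the orthogonal projection of f onto W. Writing g = a_0 + a_1 x + a_2 x^2, the coefficients solve the normal equations G · a = b where
  G_{ij} = <φ_i, φ_j> and b_i = <f, φ_i>, with φ_0 = 1, φ_1 = x, φ_2 = x^2.
G =
  [2, 0, 2/3]
  [0, 2/3, 0]
  [2/3, 0, 2/5],
b = (10/3, 14/15, 22/15).
Solving gives a_0 = 1, a_1 = 7/5, a_2 = 2, so
  g(x) = 2*x^2 + 7*x/5 + 1.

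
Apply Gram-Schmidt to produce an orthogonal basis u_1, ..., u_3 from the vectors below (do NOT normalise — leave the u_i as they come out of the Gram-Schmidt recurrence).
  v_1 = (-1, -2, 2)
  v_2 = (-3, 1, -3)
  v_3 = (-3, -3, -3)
Orthogonal basis:
  u_1 = (-1, -2, 2)
  u_2 = (-32/9, -1/9, -17/9)
  u_3 = (72/73, -162/73, -126/73)

Apply the Gram-Schmidt recurrence
  u_1 = v_1
  u_i = v_i − Σ_{j<i} ((v_i · u_j) / (u_j · u_j)) · u_j.

Step by step this gives:
  u_1 = (-1, -2, 2)
  u_2 = (-32/9, -1/9, -17/9)
  u_3 = (72/73, -162/73, -126/73)

Orthogonality check:
  u_2 · u_1 = 0 (should be 0)
  u_3 · u_1 = 0 (should be 0)
  u_3 · u_2 = 0 (should be 0)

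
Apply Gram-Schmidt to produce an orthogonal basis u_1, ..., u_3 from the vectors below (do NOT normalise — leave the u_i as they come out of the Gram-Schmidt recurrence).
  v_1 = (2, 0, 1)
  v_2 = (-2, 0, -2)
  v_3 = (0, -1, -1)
Orthogonal basis:
  u_1 = (2, 0, 1)
  u_2 = (2/5, 0, -4/5)
  u_3 = (0, -1, 0)

Apply the Gram-Schmidt recurrence
  u_1 = v_1
  u_i = v_i − Σ_{j<i} ((v_i · u_j) / (u_j · u_j)) · u_j.

Step by step this gives:
  u_1 = (2, 0, 1)
  u_2 = (2/5, 0, -4/5)
  u_3 = (0, -1, 0)

Orthogonality check:
  u_2 · u_1 = 0 (should be 0)
  u_3 · u_1 = 0 (should be 0)
  u_3 · u_2 = 0 (should be 0)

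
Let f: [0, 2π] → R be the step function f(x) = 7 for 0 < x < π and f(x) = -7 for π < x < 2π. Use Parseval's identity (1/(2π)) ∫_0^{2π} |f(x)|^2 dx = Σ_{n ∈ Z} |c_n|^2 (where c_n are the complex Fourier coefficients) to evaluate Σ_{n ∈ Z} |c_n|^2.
Σ |c_n|^2 = 49

Parseval equates the L^2 energy of f (normalised by 1/(2π)) with the ℓ^2 sum of its Fourier coefficients: (1/(2π)) ∫_0^{2π} |f|^2 = Σ |c_n|^2.
Compute the left side: (1/(2π)) [∫_0^π 7^2 dx + ∫_π^{2π} (-7)^2 dx] = (1/(2π)) · (49π + 49π) = (49 + 49)/2 = 49.
So Σ_{n ∈ Z} |c_n|^2 = 49.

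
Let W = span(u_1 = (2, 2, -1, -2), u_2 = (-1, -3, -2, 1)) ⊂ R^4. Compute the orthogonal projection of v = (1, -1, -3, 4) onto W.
proj_W(v) = (-74/131, -306/131, -253/131, 74/131)

Set up U = [u_1 | ... | u_2] ∈ R^(4×2). The projector onto W = col(U) is P = U (U^T U)^(-1) U^T.
Compute U^T U =
  [13, -8]
  [-8, 15],
and U^T v = (-5, 12).
Solve U^T U · c = U^T v for the coefficients: c = (21/131, 116/131). The projection is proj_W(v) = U c.
Check: (v - proj_W(v)) · u_1 = 0  (should be 0).
Check: (v - proj_W(v)) · u_2 = 0  (should be 0).
Result: proj_W(v) = (-74/131, -306/131, -253/131, 74/131).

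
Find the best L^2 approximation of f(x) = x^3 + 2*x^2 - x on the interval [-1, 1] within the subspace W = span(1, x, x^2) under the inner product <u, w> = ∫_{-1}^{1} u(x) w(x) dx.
g(x) = 2*x^2 - 2*x/5

The best approximation g ∈ W is the orthogonal projection of f onto W. Writing g = a_0 + a_1 x + a_2 x^2, the coefficients solve the normal equations G · a = b where
  G_{ij} = <φ_i, φ_j> and b_i = <f, φ_i>, with φ_0 = 1, φ_1 = x, φ_2 = x^2.
G =
  [2, 0, 2/3]
  [0, 2/3, 0]
  [2/3, 0, 2/5],
b = (4/3, -4/15, 4/5).
Solving gives a_0 = 0, a_1 = -2/5, a_2 = 2, so
  g(x) = 2*x^2 - 2*x/5.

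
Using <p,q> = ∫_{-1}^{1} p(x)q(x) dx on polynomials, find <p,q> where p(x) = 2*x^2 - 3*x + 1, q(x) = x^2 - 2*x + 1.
<p,q> = 44/5

Expand the product: p(x)·q(x) = 2*x^4 - 7*x^3 + 9*x^2 - 5*x + 1.
∫_{-1}^{1} of each monomial x^k gives [2/(k+1) if k even, 0 if k odd]. Integrating term-by-term (or equivalently evaluating the antiderivative F(x) = 2*x^5/5 - 7*x^4/4 + 3*x^3 - 5*x^2/2 + x at the endpoints):
  F(1) − F(−1) = 3/20 − (-173/20) = 44/5.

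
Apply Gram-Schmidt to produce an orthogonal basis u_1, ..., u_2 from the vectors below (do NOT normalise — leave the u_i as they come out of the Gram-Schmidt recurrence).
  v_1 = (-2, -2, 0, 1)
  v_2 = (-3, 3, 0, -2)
Orthogonal basis:
  u_1 = (-2, -2, 0, 1)
  u_2 = (-31/9, 23/9, 0, -16/9)

Apply the Gram-Schmidt recurrence
  u_1 = v_1
  u_i = v_i − Σ_{j<i} ((v_i · u_j) / (u_j · u_j)) · u_j.

Step by step this gives:
  u_1 = (-2, -2, 0, 1)
  u_2 = (-31/9, 23/9, 0, -16/9)

Orthogonality check:
  u_2 · u_1 = 0 (should be 0)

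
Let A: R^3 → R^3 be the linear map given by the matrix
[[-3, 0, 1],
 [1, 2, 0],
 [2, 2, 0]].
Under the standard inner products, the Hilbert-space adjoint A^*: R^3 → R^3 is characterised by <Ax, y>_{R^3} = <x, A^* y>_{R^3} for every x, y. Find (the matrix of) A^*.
A^* = A^T =
[[-3, 1, 2],
 [0, 2, 2],
 [1, 0, 0]]

For real matrices with standard dot products, the defining identity <Ax, y> = <x, A^* y> gives (Ax)^T y = x^T (A^*) y, i.e. x^T A^T y = x^T (A^*) y. Since this holds for all x, y, we must have A^* = A^T. Therefore
A^* =
[[-3, 1, 2],
 [0, 2, 2],
 [1, 0, 0]].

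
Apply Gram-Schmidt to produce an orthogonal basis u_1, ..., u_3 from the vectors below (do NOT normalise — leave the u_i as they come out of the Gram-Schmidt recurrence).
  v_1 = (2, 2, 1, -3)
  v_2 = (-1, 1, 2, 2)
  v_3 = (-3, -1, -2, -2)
Orthogonal basis:
  u_1 = (2, 2, 1, -3)
  u_2 = (-5/9, 13/9, 20/9, 4/3)
  u_3 = (-122/41, 22/41, -4/41, -68/41)

Apply the Gram-Schmidt recurrence
  u_1 = v_1
  u_i = v_i − Σ_{j<i} ((v_i · u_j) / (u_j · u_j)) · u_j.

Step by step this gives:
  u_1 = (2, 2, 1, -3)
  u_2 = (-5/9, 13/9, 20/9, 4/3)
  u_3 = (-122/41, 22/41, -4/41, -68/41)

Orthogonality check:
  u_2 · u_1 = 0 (should be 0)
  u_3 · u_1 = 0 (should be 0)
  u_3 · u_2 = 0 (should be 0)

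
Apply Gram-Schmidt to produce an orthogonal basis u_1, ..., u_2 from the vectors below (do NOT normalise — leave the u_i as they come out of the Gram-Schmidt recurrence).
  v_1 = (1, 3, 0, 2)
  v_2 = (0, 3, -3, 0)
Orthogonal basis:
  u_1 = (1, 3, 0, 2)
  u_2 = (-9/14, 15/14, -3, -9/7)

Apply the Gram-Schmidt recurrence
  u_1 = v_1
  u_i = v_i − Σ_{j<i} ((v_i · u_j) / (u_j · u_j)) · u_j.

Step by step this gives:
  u_1 = (1, 3, 0, 2)
  u_2 = (-9/14, 15/14, -3, -9/7)

Orthogonality check:
  u_2 · u_1 = 0 (should be 0)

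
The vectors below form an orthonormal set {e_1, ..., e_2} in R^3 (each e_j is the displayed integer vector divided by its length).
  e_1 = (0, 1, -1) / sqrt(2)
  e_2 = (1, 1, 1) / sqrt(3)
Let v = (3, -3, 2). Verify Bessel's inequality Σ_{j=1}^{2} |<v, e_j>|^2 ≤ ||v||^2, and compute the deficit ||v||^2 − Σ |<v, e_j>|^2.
Σ |<v, e_j>|^2 = 83/6; ||v||^2 = 22; deficit = 49/6

Write each e_j = u_j / sqrt(<u_j, u_j>) where u_j is the displayed integer vector. Then <v, e_j> = <v, u_j> / sqrt(<u_j, u_j>), so |<v, e_j>|^2 = <v, u_j>^2 / <u_j, u_j>.
Coefficients: <v, e_1> = -5/sqrt(2), <v, e_2> = 2/sqrt(3).
Square and sum: Σ |<v, e_j>|^2 = 83/6.
Compute ||v||^2 = v·v = 22.
Deficit = 22 − 83/6 = 49/6 ≥ 0, confirming Bessel's inequality. (The deficit equals ||v − Σ <v,e_j> e_j||^2, the squared distance from v to span{e_j}.)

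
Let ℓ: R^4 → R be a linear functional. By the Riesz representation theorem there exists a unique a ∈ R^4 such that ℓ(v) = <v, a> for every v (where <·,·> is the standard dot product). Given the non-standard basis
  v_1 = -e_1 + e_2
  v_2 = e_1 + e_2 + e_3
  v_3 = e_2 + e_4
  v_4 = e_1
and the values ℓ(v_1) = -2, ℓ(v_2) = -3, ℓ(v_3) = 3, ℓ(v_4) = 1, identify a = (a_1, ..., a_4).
a = (1, -1, -3, 4)

Write a = (a_1, ..., a_4) in the standard basis. For each basis vector v_i, ℓ(v_i) = <v_i, a> is a linear equation in the a_j's. Collect the n equations into a matrix system V a = ℓ, where row i of V is v_i (expressed in the standard basis). Since V is invertible (lower-triangular with 1s on the diagonal, up to permutation), solve by back-substitution:
  V =
[[-1, 1, 0, 0],
 [1, 1, 1, 0],
 [0, 1, 0, 1],
 [1, 0, 0, 0]]
  V a = (-2, -3, 3, 1)
Solving gives a = (1, -1, -3, 4).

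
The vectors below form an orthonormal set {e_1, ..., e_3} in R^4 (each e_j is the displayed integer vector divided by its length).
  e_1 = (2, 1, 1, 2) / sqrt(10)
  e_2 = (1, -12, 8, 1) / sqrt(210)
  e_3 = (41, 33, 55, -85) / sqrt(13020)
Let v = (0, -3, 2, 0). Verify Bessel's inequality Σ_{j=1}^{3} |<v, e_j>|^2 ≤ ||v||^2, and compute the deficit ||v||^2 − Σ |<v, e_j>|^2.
Σ |<v, e_j>|^2 = 8051/620; ||v||^2 = 13; deficit = 9/620

Write each e_j = u_j / sqrt(<u_j, u_j>) where u_j is the displayed integer vector. Then <v, e_j> = <v, u_j> / sqrt(<u_j, u_j>), so |<v, e_j>|^2 = <v, u_j>^2 / <u_j, u_j>.
Coefficients: <v, e_1> = -1/sqrt(10), <v, e_2> = 52/sqrt(210), <v, e_3> = 11/sqrt(13020).
Square and sum: Σ |<v, e_j>|^2 = 8051/620.
Compute ||v||^2 = v·v = 13.
Deficit = 13 − 8051/620 = 9/620 ≥ 0, confirming Bessel's inequality. (The deficit equals ||v − Σ <v,e_j> e_j||^2, the squared distance from v to span{e_j}.)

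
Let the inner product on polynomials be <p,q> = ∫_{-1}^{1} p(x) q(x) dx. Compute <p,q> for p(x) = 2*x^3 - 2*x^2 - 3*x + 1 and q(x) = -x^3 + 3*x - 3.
<p,q> = -174/35

Expand the product: p(x)·q(x) = -2*x^6 + 2*x^5 + 9*x^4 - 13*x^3 - 3*x^2 + 12*x - 3.
∫_{-1}^{1} of each monomial x^k gives [2/(k+1) if k even, 0 if k odd]. Integrating term-by-term (or equivalently evaluating the antiderivative F(x) = -2*x^7/7 + x^6/3 + 9*x^5/5 - 13*x^4/4 - x^3 + 6*x^2 - 3*x at the endpoints):
  F(1) − F(−1) = 251/420 − (2339/420) = -174/35.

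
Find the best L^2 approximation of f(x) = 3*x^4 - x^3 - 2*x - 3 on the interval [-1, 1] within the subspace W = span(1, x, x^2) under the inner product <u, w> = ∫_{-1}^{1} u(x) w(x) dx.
g(x) = 18*x^2/7 - 13*x/5 - 114/35

The best approximation g ∈ W is the orthogonal projection of f onto W. Writing g = a_0 + a_1 x + a_2 x^2, the coefficients solve the normal equations G · a = b where
  G_{ij} = <φ_i, φ_j> and b_i = <f, φ_i>, with φ_0 = 1, φ_1 = x, φ_2 = x^2.
G =
  [2, 0, 2/3]
  [0, 2/3, 0]
  [2/3, 0, 2/5],
b = (-24/5, -26/15, -8/7).
Solving gives a_0 = -114/35, a_1 = -13/5, a_2 = 18/7, so
  g(x) = 18*x^2/7 - 13*x/5 - 114/35.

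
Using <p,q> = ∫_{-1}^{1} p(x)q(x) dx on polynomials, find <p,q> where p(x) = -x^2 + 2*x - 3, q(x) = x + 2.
<p,q> = -12

Expand the product: p(x)·q(x) = -x^3 + x - 6.
∫_{-1}^{1} of each monomial x^k gives [2/(k+1) if k even, 0 if k odd]. Integrating term-by-term (or equivalently evaluating the antiderivative F(x) = -x^4/4 + x^2/2 - 6*x at the endpoints):
  F(1) − F(−1) = -23/4 − (25/4) = -12.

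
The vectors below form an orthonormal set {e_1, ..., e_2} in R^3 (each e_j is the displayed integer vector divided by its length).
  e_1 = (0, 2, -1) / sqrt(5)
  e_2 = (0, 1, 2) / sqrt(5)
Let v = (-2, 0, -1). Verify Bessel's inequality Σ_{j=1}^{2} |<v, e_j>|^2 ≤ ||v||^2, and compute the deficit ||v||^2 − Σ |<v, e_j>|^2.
Σ |<v, e_j>|^2 = 1; ||v||^2 = 5; deficit = 4

Write each e_j = u_j / sqrt(<u_j, u_j>) where u_j is the displayed integer vector. Then <v, e_j> = <v, u_j> / sqrt(<u_j, u_j>), so |<v, e_j>|^2 = <v, u_j>^2 / <u_j, u_j>.
Coefficients: <v, e_1> = 1/sqrt(5), <v, e_2> = -2/sqrt(5).
Square and sum: Σ |<v, e_j>|^2 = 1.
Compute ||v||^2 = v·v = 5.
Deficit = 5 − 1 = 4 ≥ 0, confirming Bessel's inequality. (The deficit equals ||v − Σ <v,e_j> e_j||^2, the squared distance from v to span{e_j}.)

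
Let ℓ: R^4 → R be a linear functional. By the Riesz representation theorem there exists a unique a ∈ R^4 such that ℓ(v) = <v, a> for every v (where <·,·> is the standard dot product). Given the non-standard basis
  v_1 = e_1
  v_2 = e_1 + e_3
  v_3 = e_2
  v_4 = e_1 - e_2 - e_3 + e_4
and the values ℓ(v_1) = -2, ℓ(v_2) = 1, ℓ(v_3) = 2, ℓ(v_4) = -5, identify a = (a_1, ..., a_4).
a = (-2, 2, 3, 2)

Write a = (a_1, ..., a_4) in the standard basis. For each basis vector v_i, ℓ(v_i) = <v_i, a> is a linear equation in the a_j's. Collect the n equations into a matrix system V a = ℓ, where row i of V is v_i (expressed in the standard basis). Since V is invertible (lower-triangular with 1s on the diagonal, up to permutation), solve by back-substitution:
  V =
[[1, 0, 0, 0],
 [1, 0, 1, 0],
 [0, 1, 0, 0],
 [1, -1, -1, 1]]
  V a = (-2, 1, 2, -5)
Solving gives a = (-2, 2, 3, 2).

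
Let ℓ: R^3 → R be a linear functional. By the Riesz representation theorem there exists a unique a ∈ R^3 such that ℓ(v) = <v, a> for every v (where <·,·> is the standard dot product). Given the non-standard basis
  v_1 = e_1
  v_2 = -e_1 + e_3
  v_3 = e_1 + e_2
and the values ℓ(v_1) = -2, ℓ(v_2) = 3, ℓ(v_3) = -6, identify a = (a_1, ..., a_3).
a = (-2, -4, 1)

Write a = (a_1, ..., a_3) in the standard basis. For each basis vector v_i, ℓ(v_i) = <v_i, a> is a linear equation in the a_j's. Collect the n equations into a matrix system V a = ℓ, where row i of V is v_i (expressed in the standard basis). Since V is invertible (lower-triangular with 1s on the diagonal, up to permutation), solve by back-substitution:
  V =
[[1, 0, 0],
 [-1, 0, 1],
 [1, 1, 0]]
  V a = (-2, 3, -6)
Solving gives a = (-2, -4, 1).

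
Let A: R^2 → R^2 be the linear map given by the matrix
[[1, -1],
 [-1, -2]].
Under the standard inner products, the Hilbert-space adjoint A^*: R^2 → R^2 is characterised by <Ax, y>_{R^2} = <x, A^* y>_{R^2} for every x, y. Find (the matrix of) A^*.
A^* = A^T =
[[1, -1],
 [-1, -2]]

For real matrices with standard dot products, the defining identity <Ax, y> = <x, A^* y> gives (Ax)^T y = x^T (A^*) y, i.e. x^T A^T y = x^T (A^*) y. Since this holds for all x, y, we must have A^* = A^T. Therefore
A^* =
[[1, -1],
 [-1, -2]].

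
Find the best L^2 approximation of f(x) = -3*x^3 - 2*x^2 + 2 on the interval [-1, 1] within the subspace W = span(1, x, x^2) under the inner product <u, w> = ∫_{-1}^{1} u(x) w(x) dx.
g(x) = -2*x^2 - 9*x/5 + 2

The best approximation g ∈ W is the orthogonal projection of f onto W. Writing g = a_0 + a_1 x + a_2 x^2, the coefficients solve the normal equations G · a = b where
  G_{ij} = <φ_i, φ_j> and b_i = <f, φ_i>, with φ_0 = 1, φ_1 = x, φ_2 = x^2.
G =
  [2, 0, 2/3]
  [0, 2/3, 0]
  [2/3, 0, 2/5],
b = (8/3, -6/5, 8/15).
Solving gives a_0 = 2, a_1 = -9/5, a_2 = -2, so
  g(x) = -2*x^2 - 9*x/5 + 2.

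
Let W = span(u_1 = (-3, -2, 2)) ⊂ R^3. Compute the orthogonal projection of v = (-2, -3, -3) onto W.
proj_W(v) = (-18/17, -12/17, 12/17)

Set up U = [u_1 | ... | u_1] ∈ R^(3×1). The projector onto W = col(U) is P = U (U^T U)^(-1) U^T.
Compute U^T U =
  [17],
and U^T v = (6).
Solve U^T U · c = U^T v for the coefficients: c = (6/17). The projection is proj_W(v) = U c.
Check: (v - proj_W(v)) · u_1 = 0  (should be 0).
Result: proj_W(v) = (-18/17, -12/17, 12/17).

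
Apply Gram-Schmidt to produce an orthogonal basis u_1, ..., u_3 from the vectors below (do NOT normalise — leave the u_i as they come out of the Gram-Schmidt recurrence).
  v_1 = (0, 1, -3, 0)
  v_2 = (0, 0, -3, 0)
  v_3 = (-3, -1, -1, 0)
Orthogonal basis:
  u_1 = (0, 1, -3, 0)
  u_2 = (0, -9/10, -3/10, 0)
  u_3 = (-3, 0, 0, 0)

Apply the Gram-Schmidt recurrence
  u_1 = v_1
  u_i = v_i − Σ_{j<i} ((v_i · u_j) / (u_j · u_j)) · u_j.

Step by step this gives:
  u_1 = (0, 1, -3, 0)
  u_2 = (0, -9/10, -3/10, 0)
  u_3 = (-3, 0, 0, 0)

Orthogonality check:
  u_2 · u_1 = 0 (should be 0)
  u_3 · u_1 = 0 (should be 0)
  u_3 · u_2 = 0 (should be 0)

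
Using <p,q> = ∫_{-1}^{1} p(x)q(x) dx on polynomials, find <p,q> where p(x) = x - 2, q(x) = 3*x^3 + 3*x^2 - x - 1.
<p,q> = 8/15

Expand the product: p(x)·q(x) = 3*x^4 - 3*x^3 - 7*x^2 + x + 2.
∫_{-1}^{1} of each monomial x^k gives [2/(k+1) if k even, 0 if k odd]. Integrating term-by-term (or equivalently evaluating the antiderivative F(x) = 3*x^5/5 - 3*x^4/4 - 7*x^3/3 + x^2/2 + 2*x at the endpoints):
  F(1) − F(−1) = 1/60 − (-31/60) = 8/15.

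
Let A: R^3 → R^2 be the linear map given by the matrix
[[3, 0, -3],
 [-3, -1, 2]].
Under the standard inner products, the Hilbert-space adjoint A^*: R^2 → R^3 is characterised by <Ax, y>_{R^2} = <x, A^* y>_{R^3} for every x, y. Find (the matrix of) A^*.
A^* = A^T =
[[3, -3],
 [0, -1],
 [-3, 2]]

For real matrices with standard dot products, the defining identity <Ax, y> = <x, A^* y> gives (Ax)^T y = x^T (A^*) y, i.e. x^T A^T y = x^T (A^*) y. Since this holds for all x, y, we must have A^* = A^T. Therefore
A^* =
[[3, -3],
 [0, -1],
 [-3, 2]].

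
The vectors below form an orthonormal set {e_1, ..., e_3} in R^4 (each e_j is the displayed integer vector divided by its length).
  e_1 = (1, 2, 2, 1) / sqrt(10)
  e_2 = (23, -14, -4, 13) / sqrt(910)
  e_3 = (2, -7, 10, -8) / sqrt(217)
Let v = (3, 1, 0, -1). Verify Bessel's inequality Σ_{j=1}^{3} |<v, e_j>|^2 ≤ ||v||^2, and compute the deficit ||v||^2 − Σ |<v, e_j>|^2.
Σ |<v, e_j>|^2 = 1517/403; ||v||^2 = 11; deficit = 2916/403

Write each e_j = u_j / sqrt(<u_j, u_j>) where u_j is the displayed integer vector. Then <v, e_j> = <v, u_j> / sqrt(<u_j, u_j>), so |<v, e_j>|^2 = <v, u_j>^2 / <u_j, u_j>.
Coefficients: <v, e_1> = 4/sqrt(10), <v, e_2> = 42/sqrt(910), <v, e_3> = 7/sqrt(217).
Square and sum: Σ |<v, e_j>|^2 = 1517/403.
Compute ||v||^2 = v·v = 11.
Deficit = 11 − 1517/403 = 2916/403 ≥ 0, confirming Bessel's inequality. (The deficit equals ||v − Σ <v,e_j> e_j||^2, the squared distance from v to span{e_j}.)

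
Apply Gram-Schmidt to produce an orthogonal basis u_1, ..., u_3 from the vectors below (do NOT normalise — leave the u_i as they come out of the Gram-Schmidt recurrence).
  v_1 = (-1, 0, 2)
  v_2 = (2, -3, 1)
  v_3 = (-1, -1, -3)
Orthogonal basis:
  u_1 = (-1, 0, 2)
  u_2 = (2, -3, 1)
  u_3 = (-12/7, -10/7, -6/7)

Apply the Gram-Schmidt recurrence
  u_1 = v_1
  u_i = v_i − Σ_{j<i} ((v_i · u_j) / (u_j · u_j)) · u_j.

Step by step this gives:
  u_1 = (-1, 0, 2)
  u_2 = (2, -3, 1)
  u_3 = (-12/7, -10/7, -6/7)

Orthogonality check:
  u_2 · u_1 = 0 (should be 0)
  u_3 · u_1 = 0 (should be 0)
  u_3 · u_2 = 0 (should be 0)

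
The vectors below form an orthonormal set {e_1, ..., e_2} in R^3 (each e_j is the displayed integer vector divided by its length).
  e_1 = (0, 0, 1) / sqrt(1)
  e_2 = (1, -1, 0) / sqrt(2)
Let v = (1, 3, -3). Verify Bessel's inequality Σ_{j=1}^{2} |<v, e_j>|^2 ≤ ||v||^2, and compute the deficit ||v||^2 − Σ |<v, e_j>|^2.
Σ |<v, e_j>|^2 = 11; ||v||^2 = 19; deficit = 8

Write each e_j = u_j / sqrt(<u_j, u_j>) where u_j is the displayed integer vector. Then <v, e_j> = <v, u_j> / sqrt(<u_j, u_j>), so |<v, e_j>|^2 = <v, u_j>^2 / <u_j, u_j>.
Coefficients: <v, e_1> = -3/sqrt(1), <v, e_2> = -2/sqrt(2).
Square and sum: Σ |<v, e_j>|^2 = 11.
Compute ||v||^2 = v·v = 19.
Deficit = 19 − 11 = 8 ≥ 0, confirming Bessel's inequality. (The deficit equals ||v − Σ <v,e_j> e_j||^2, the squared distance from v to span{e_j}.)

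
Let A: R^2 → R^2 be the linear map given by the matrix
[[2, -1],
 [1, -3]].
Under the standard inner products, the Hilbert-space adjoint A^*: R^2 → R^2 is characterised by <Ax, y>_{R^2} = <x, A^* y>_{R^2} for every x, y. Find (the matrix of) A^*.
A^* = A^T =
[[2, 1],
 [-1, -3]]

For real matrices with standard dot products, the defining identity <Ax, y> = <x, A^* y> gives (Ax)^T y = x^T (A^*) y, i.e. x^T A^T y = x^T (A^*) y. Since this holds for all x, y, we must have A^* = A^T. Therefore
A^* =
[[2, 1],
 [-1, -3]].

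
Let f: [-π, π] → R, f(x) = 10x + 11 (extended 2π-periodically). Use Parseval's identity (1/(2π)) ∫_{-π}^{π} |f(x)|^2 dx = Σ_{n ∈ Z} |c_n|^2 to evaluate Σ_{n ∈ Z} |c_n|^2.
Σ |c_n|^2 = 100π^2/3 + 121

Expand and integrate term by term over [-π, π]:
  ∫ (10x)^2 dx = 100·(2π^3/3); ∫ 2·10·(11)·x dx = 0 (odd integrand); ∫ 11^2 dx = 121·2π.
So (1/(2π)) ∫_{-π}^{π} (10x + 11)^2 dx = 100π^2/3 + 121 = 100π^2/3 + 121.
Parseval ⇒ Σ |c_n|^2 = 100π^2/3 + 121.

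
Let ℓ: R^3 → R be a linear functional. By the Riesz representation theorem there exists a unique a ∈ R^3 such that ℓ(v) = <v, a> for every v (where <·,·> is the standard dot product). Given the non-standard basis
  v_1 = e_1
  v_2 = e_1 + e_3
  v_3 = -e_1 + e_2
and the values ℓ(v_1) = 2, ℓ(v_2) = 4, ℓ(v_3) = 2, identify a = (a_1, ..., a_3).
a = (2, 4, 2)

Write a = (a_1, ..., a_3) in the standard basis. For each basis vector v_i, ℓ(v_i) = <v_i, a> is a linear equation in the a_j's. Collect the n equations into a matrix system V a = ℓ, where row i of V is v_i (expressed in the standard basis). Since V is invertible (lower-triangular with 1s on the diagonal, up to permutation), solve by back-substitution:
  V =
[[1, 0, 0],
 [1, 0, 1],
 [-1, 1, 0]]
  V a = (2, 4, 2)
Solving gives a = (2, 4, 2).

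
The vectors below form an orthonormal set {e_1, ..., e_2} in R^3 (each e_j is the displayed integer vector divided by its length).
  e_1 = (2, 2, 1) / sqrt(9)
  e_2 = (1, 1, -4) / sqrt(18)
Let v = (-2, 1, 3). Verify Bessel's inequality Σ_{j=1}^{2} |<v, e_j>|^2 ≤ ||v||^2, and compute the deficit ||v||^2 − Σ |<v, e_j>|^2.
Σ |<v, e_j>|^2 = 19/2; ||v||^2 = 14; deficit = 9/2

Write each e_j = u_j / sqrt(<u_j, u_j>) where u_j is the displayed integer vector. Then <v, e_j> = <v, u_j> / sqrt(<u_j, u_j>), so |<v, e_j>|^2 = <v, u_j>^2 / <u_j, u_j>.
Coefficients: <v, e_1> = 1/sqrt(9), <v, e_2> = -13/sqrt(18).
Square and sum: Σ |<v, e_j>|^2 = 19/2.
Compute ||v||^2 = v·v = 14.
Deficit = 14 − 19/2 = 9/2 ≥ 0, confirming Bessel's inequality. (The deficit equals ||v − Σ <v,e_j> e_j||^2, the squared distance from v to span{e_j}.)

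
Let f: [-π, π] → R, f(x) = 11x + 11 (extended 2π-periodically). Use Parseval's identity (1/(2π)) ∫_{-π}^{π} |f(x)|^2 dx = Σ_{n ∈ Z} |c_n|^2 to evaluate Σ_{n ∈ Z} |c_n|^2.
Σ |c_n|^2 = 121π^2/3 + 121

Expand and integrate term by term over [-π, π]:
  ∫ (11x)^2 dx = 121·(2π^3/3); ∫ 2·11·(11)·x dx = 0 (odd integrand); ∫ 11^2 dx = 121·2π.
So (1/(2π)) ∫_{-π}^{π} (11x + 11)^2 dx = 121π^2/3 + 121 = 121π^2/3 + 121.
Parseval ⇒ Σ |c_n|^2 = 121π^2/3 + 121.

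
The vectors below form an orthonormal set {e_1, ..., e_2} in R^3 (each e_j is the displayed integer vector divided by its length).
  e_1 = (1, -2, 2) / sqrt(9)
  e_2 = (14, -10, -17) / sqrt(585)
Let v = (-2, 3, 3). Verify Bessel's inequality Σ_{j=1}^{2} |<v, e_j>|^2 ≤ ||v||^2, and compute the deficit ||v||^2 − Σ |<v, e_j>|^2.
Σ |<v, e_j>|^2 = 1349/65; ||v||^2 = 22; deficit = 81/65

Write each e_j = u_j / sqrt(<u_j, u_j>) where u_j is the displayed integer vector. Then <v, e_j> = <v, u_j> / sqrt(<u_j, u_j>), so |<v, e_j>|^2 = <v, u_j>^2 / <u_j, u_j>.
Coefficients: <v, e_1> = -2/sqrt(9), <v, e_2> = -109/sqrt(585).
Square and sum: Σ |<v, e_j>|^2 = 1349/65.
Compute ||v||^2 = v·v = 22.
Deficit = 22 − 1349/65 = 81/65 ≥ 0, confirming Bessel's inequality. (The deficit equals ||v − Σ <v,e_j> e_j||^2, the squared distance from v to span{e_j}.)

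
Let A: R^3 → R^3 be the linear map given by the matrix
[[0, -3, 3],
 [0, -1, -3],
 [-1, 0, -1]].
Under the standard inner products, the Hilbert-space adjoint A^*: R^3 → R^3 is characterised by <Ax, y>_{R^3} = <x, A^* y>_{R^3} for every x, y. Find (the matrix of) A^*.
A^* = A^T =
[[0, 0, -1],
 [-3, -1, 0],
 [3, -3, -1]]

For real matrices with standard dot products, the defining identity <Ax, y> = <x, A^* y> gives (Ax)^T y = x^T (A^*) y, i.e. x^T A^T y = x^T (A^*) y. Since this holds for all x, y, we must have A^* = A^T. Therefore
A^* =
[[0, 0, -1],
 [-3, -1, 0],
 [3, -3, -1]].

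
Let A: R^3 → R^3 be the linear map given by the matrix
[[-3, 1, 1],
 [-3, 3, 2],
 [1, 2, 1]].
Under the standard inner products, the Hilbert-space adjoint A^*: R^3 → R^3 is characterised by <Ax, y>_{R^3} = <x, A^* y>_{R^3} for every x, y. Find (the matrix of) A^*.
A^* = A^T =
[[-3, -3, 1],
 [1, 3, 2],
 [1, 2, 1]]

For real matrices with standard dot products, the defining identity <Ax, y> = <x, A^* y> gives (Ax)^T y = x^T (A^*) y, i.e. x^T A^T y = x^T (A^*) y. Since this holds for all x, y, we must have A^* = A^T. Therefore
A^* =
[[-3, -3, 1],
 [1, 3, 2],
 [1, 2, 1]].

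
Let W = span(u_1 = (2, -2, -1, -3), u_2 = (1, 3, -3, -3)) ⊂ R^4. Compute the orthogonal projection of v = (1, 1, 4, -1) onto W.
proj_W(v) = (-29/220, -27/44, 117/220, 21/44)

Set up U = [u_1 | ... | u_2] ∈ R^(4×2). The projector onto W = col(U) is P = U (U^T U)^(-1) U^T.
Compute U^T U =
  [18, 8]
  [8, 28],
and U^T v = (-1, -5).
Solve U^T U · c = U^T v for the coefficients: c = (3/110, -41/220). The projection is proj_W(v) = U c.
Check: (v - proj_W(v)) · u_1 = 0  (should be 0).
Check: (v - proj_W(v)) · u_2 = 0  (should be 0).
Result: proj_W(v) = (-29/220, -27/44, 117/220, 21/44).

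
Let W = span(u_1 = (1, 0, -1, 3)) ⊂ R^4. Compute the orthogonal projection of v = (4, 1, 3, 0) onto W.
proj_W(v) = (1/11, 0, -1/11, 3/11)

Set up U = [u_1 | ... | u_1] ∈ R^(4×1). The projector onto W = col(U) is P = U (U^T U)^(-1) U^T.
Compute U^T U =
  [11],
and U^T v = (1).
Solve U^T U · c = U^T v for the coefficients: c = (1/11). The projection is proj_W(v) = U c.
Check: (v - proj_W(v)) · u_1 = 0  (should be 0).
Result: proj_W(v) = (1/11, 0, -1/11, 3/11).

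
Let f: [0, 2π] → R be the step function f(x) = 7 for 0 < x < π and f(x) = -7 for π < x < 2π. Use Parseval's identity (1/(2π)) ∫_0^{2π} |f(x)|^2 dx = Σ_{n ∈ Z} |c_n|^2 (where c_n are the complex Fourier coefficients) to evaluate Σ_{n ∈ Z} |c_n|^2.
Σ |c_n|^2 = 49

Parseval equates the L^2 energy of f (normalised by 1/(2π)) with the ℓ^2 sum of its Fourier coefficients: (1/(2π)) ∫_0^{2π} |f|^2 = Σ |c_n|^2.
Compute the left side: (1/(2π)) [∫_0^π 7^2 dx + ∫_π^{2π} (-7)^2 dx] = (1/(2π)) · (49π + 49π) = (49 + 49)/2 = 49.
So Σ_{n ∈ Z} |c_n|^2 = 49.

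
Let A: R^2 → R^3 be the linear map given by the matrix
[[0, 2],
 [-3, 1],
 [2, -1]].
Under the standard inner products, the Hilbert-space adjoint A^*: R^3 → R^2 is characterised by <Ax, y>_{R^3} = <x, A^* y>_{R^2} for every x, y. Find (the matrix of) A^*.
A^* = A^T =
[[0, -3, 2],
 [2, 1, -1]]

For real matrices with standard dot products, the defining identity <Ax, y> = <x, A^* y> gives (Ax)^T y = x^T (A^*) y, i.e. x^T A^T y = x^T (A^*) y. Since this holds for all x, y, we must have A^* = A^T. Therefore
A^* =
[[0, -3, 2],
 [2, 1, -1]].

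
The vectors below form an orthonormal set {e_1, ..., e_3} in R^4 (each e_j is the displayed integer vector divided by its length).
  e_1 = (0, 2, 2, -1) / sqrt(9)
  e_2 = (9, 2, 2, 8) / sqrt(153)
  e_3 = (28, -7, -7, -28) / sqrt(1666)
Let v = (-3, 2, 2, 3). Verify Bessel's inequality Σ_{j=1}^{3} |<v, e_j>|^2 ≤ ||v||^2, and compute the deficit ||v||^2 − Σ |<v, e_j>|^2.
Σ |<v, e_j>|^2 = 26; ||v||^2 = 26; deficit = 0

Write each e_j = u_j / sqrt(<u_j, u_j>) where u_j is the displayed integer vector. Then <v, e_j> = <v, u_j> / sqrt(<u_j, u_j>), so |<v, e_j>|^2 = <v, u_j>^2 / <u_j, u_j>.
Coefficients: <v, e_1> = 5/sqrt(9), <v, e_2> = 5/sqrt(153), <v, e_3> = -196/sqrt(1666).
Square and sum: Σ |<v, e_j>|^2 = 26.
Compute ||v||^2 = v·v = 26.
Deficit = 26 − 26 = 0 ≥ 0, confirming Bessel's inequality. (The deficit equals ||v − Σ <v,e_j> e_j||^2, the squared distance from v to span{e_j}.)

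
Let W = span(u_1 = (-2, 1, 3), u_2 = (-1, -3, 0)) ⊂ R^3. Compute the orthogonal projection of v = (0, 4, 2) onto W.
proj_W(v) = (-18/139, 562/139, 264/139)

Set up U = [u_1 | ... | u_2] ∈ R^(3×2). The projector onto W = col(U) is P = U (U^T U)^(-1) U^T.
Compute U^T U =
  [14, -1]
  [-1, 10],
and U^T v = (10, -12).
Solve U^T U · c = U^T v for the coefficients: c = (88/139, -158/139). The projection is proj_W(v) = U c.
Check: (v - proj_W(v)) · u_1 = 0  (should be 0).
Check: (v - proj_W(v)) · u_2 = 0  (should be 0).
Result: proj_W(v) = (-18/139, 562/139, 264/139).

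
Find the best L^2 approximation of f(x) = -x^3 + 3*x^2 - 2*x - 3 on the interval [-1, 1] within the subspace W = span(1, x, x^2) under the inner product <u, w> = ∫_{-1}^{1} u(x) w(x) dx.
g(x) = 3*x^2 - 13*x/5 - 3

The best approximation g ∈ W is the orthogonal projection of f onto W. Writing g = a_0 + a_1 x + a_2 x^2, the coefficients solve the normal equations G · a = b where
  G_{ij} = <φ_i, φ_j> and b_i = <f, φ_i>, with φ_0 = 1, φ_1 = x, φ_2 = x^2.
G =
  [2, 0, 2/3]
  [0, 2/3, 0]
  [2/3, 0, 2/5],
b = (-4, -26/15, -4/5).
Solving gives a_0 = -3, a_1 = -13/5, a_2 = 3, so
  g(x) = 3*x^2 - 13*x/5 - 3.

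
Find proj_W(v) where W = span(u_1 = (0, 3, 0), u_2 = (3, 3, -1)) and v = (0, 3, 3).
proj_W(v) = (-9/10, 3, 3/10)

Set up U = [u_1 | ... | u_2] ∈ R^(3×2). The projector onto W = col(U) is P = U (U^T U)^(-1) U^T.
Compute U^T U =
  [9, 9]
  [9, 19],
and U^T v = (9, 6).
Solve U^T U · c = U^T v for the coefficients: c = (13/10, -3/10). The projection is proj_W(v) = U c.
Check: (v - proj_W(v)) · u_1 = 0  (should be 0).
Check: (v - proj_W(v)) · u_2 = 0  (should be 0).
Result: proj_W(v) = (-9/10, 3, 3/10).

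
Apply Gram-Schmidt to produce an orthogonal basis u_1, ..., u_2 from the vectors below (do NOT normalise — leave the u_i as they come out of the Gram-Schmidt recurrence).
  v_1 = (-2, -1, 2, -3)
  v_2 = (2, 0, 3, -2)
Orthogonal basis:
  u_1 = (-2, -1, 2, -3)
  u_2 = (26/9, 4/9, 19/9, -2/3)

Apply the Gram-Schmidt recurrence
  u_1 = v_1
  u_i = v_i − Σ_{j<i} ((v_i · u_j) / (u_j · u_j)) · u_j.

Step by step this gives:
  u_1 = (-2, -1, 2, -3)
  u_2 = (26/9, 4/9, 19/9, -2/3)

Orthogonality check:
  u_2 · u_1 = 0 (should be 0)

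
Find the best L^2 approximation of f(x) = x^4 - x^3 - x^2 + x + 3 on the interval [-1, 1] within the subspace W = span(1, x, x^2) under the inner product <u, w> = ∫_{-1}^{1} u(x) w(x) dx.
g(x) = -x^2/7 + 2*x/5 + 102/35

The best approximation g ∈ W is the orthogonal projection of f onto W. Writing g = a_0 + a_1 x + a_2 x^2, the coefficients solve the normal equations G · a = b where
  G_{ij} = <φ_i, φ_j> and b_i = <f, φ_i>, with φ_0 = 1, φ_1 = x, φ_2 = x^2.
G =
  [2, 0, 2/3]
  [0, 2/3, 0]
  [2/3, 0, 2/5],
b = (86/15, 4/15, 66/35).
Solving gives a_0 = 102/35, a_1 = 2/5, a_2 = -1/7, so
  g(x) = -x^2/7 + 2*x/5 + 102/35.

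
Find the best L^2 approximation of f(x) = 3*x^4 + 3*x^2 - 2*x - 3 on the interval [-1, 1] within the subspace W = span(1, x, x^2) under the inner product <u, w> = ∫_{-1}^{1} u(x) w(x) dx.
g(x) = 39*x^2/7 - 2*x - 114/35

The best approximation g ∈ W is the orthogonal projection of f onto W. Writing g = a_0 + a_1 x + a_2 x^2, the coefficients solve the normal equations G · a = b where
  G_{ij} = <φ_i, φ_j> and b_i = <f, φ_i>, with φ_0 = 1, φ_1 = x, φ_2 = x^2.
G =
  [2, 0, 2/3]
  [0, 2/3, 0]
  [2/3, 0, 2/5],
b = (-14/5, -4/3, 2/35).
Solving gives a_0 = -114/35, a_1 = -2, a_2 = 39/7, so
  g(x) = 39*x^2/7 - 2*x - 114/35.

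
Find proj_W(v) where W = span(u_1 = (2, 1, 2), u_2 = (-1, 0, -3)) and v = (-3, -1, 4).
proj_W(v) = (-51/26, -31/13, 95/26)

Set up U = [u_1 | ... | u_2] ∈ R^(3×2). The projector onto W = col(U) is P = U (U^T U)^(-1) U^T.
Compute U^T U =
  [9, -8]
  [-8, 10],
and U^T v = (1, -9).
Solve U^T U · c = U^T v for the coefficients: c = (-31/13, -73/26). The projection is proj_W(v) = U c.
Check: (v - proj_W(v)) · u_1 = 0  (should be 0).
Check: (v - proj_W(v)) · u_2 = 0  (should be 0).
Result: proj_W(v) = (-51/26, -31/13, 95/26).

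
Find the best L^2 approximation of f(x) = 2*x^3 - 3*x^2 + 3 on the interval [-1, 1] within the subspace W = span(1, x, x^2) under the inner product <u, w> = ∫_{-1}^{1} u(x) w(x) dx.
g(x) = -3*x^2 + 6*x/5 + 3

The best approximation g ∈ W is the orthogonal projection of f onto W. Writing g = a_0 + a_1 x + a_2 x^2, the coefficients solve the normal equations G · a = b where
  G_{ij} = <φ_i, φ_j> and b_i = <f, φ_i>, with φ_0 = 1, φ_1 = x, φ_2 = x^2.
G =
  [2, 0, 2/3]
  [0, 2/3, 0]
  [2/3, 0, 2/5],
b = (4, 4/5, 4/5).
Solving gives a_0 = 3, a_1 = 6/5, a_2 = -3, so
  g(x) = -3*x^2 + 6*x/5 + 3.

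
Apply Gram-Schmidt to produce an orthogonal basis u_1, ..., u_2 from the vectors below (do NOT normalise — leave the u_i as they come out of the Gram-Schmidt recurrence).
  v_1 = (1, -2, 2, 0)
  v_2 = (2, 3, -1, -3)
Orthogonal basis:
  u_1 = (1, -2, 2, 0)
  u_2 = (8/3, 5/3, 1/3, -3)

Apply the Gram-Schmidt recurrence
  u_1 = v_1
  u_i = v_i − Σ_{j<i} ((v_i · u_j) / (u_j · u_j)) · u_j.

Step by step this gives:
  u_1 = (1, -2, 2, 0)
  u_2 = (8/3, 5/3, 1/3, -3)

Orthogonality check:
  u_2 · u_1 = 0 (should be 0)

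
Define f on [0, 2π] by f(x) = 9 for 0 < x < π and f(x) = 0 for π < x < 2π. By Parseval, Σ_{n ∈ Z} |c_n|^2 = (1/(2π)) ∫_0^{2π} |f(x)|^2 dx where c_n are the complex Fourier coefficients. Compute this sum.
Σ |c_n|^2 = 81/2

Parseval equates the L^2 energy of f (normalised by 1/(2π)) with the ℓ^2 sum of its Fourier coefficients: (1/(2π)) ∫_0^{2π} |f|^2 = Σ |c_n|^2.
Compute the left side: (1/(2π)) [∫_0^π 9^2 dx + ∫_π^{2π} 0^2 dx] = (1/(2π)) · (81π + 0π) = (81 + 0)/2 = 81/2.
So Σ_{n ∈ Z} |c_n|^2 = 81/2.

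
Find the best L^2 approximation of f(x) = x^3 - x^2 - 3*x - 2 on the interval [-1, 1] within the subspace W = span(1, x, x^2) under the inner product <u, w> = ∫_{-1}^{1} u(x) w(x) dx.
g(x) = -x^2 - 12*x/5 - 2

The best approximation g ∈ W is the orthogonal projection of f onto W. Writing g = a_0 + a_1 x + a_2 x^2, the coefficients solve the normal equations G · a = b where
  G_{ij} = <φ_i, φ_j> and b_i = <f, φ_i>, with φ_0 = 1, φ_1 = x, φ_2 = x^2.
G =
  [2, 0, 2/3]
  [0, 2/3, 0]
  [2/3, 0, 2/5],
b = (-14/3, -8/5, -26/15).
Solving gives a_0 = -2, a_1 = -12/5, a_2 = -1, so
  g(x) = -x^2 - 12*x/5 - 2.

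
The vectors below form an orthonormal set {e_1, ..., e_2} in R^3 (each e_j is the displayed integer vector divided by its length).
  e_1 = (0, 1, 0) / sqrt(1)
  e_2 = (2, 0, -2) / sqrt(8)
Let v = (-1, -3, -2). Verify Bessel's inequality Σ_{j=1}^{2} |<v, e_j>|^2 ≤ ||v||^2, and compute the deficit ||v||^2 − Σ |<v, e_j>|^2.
Σ |<v, e_j>|^2 = 19/2; ||v||^2 = 14; deficit = 9/2

Write each e_j = u_j / sqrt(<u_j, u_j>) where u_j is the displayed integer vector. Then <v, e_j> = <v, u_j> / sqrt(<u_j, u_j>), so |<v, e_j>|^2 = <v, u_j>^2 / <u_j, u_j>.
Coefficients: <v, e_1> = -3/sqrt(1), <v, e_2> = 2/sqrt(8).
Square and sum: Σ |<v, e_j>|^2 = 19/2.
Compute ||v||^2 = v·v = 14.
Deficit = 14 − 19/2 = 9/2 ≥ 0, confirming Bessel's inequality. (The deficit equals ||v − Σ <v,e_j> e_j||^2, the squared distance from v to span{e_j}.)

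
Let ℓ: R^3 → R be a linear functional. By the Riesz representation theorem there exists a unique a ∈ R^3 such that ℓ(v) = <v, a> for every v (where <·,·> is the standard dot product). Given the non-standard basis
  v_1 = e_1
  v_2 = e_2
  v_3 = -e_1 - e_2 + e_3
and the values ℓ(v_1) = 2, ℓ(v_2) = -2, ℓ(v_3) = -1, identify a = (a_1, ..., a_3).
a = (2, -2, -1)

Write a = (a_1, ..., a_3) in the standard basis. For each basis vector v_i, ℓ(v_i) = <v_i, a> is a linear equation in the a_j's. Collect the n equations into a matrix system V a = ℓ, where row i of V is v_i (expressed in the standard basis). Since V is invertible (lower-triangular with 1s on the diagonal, up to permutation), solve by back-substitution:
  V =
[[1, 0, 0],
 [0, 1, 0],
 [-1, -1, 1]]
  V a = (2, -2, -1)
Solving gives a = (2, -2, -1).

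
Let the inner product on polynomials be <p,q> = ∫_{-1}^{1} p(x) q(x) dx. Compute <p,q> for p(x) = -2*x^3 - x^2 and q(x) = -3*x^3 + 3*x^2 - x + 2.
<p,q> = -2/105

Expand the product: p(x)·q(x) = 6*x^6 - 3*x^5 - x^4 - 3*x^3 - 2*x^2.
∫_{-1}^{1} of each monomial x^k gives [2/(k+1) if k even, 0 if k odd]. Integrating term-by-term (or equivalently evaluating the antiderivative F(x) = 6*x^7/7 - x^6/2 - x^5/5 - 3*x^4/4 - 2*x^3/3 at the endpoints):
  F(1) − F(−1) = -529/420 − (-521/420) = -2/105.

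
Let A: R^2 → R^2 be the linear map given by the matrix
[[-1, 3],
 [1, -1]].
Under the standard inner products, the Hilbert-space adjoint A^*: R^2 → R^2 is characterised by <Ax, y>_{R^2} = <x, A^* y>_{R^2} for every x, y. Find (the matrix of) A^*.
A^* = A^T =
[[-1, 1],
 [3, -1]]

For real matrices with standard dot products, the defining identity <Ax, y> = <x, A^* y> gives (Ax)^T y = x^T (A^*) y, i.e. x^T A^T y = x^T (A^*) y. Since this holds for all x, y, we must have A^* = A^T. Therefore
A^* =
[[-1, 1],
 [3, -1]].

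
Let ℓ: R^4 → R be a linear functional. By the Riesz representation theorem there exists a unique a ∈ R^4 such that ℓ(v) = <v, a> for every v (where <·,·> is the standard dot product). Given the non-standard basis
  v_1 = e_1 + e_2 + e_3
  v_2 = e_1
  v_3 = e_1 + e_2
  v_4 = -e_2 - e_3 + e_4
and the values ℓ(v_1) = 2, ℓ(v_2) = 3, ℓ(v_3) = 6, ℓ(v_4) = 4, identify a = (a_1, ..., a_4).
a = (3, 3, -4, 3)

Write a = (a_1, ..., a_4) in the standard basis. For each basis vector v_i, ℓ(v_i) = <v_i, a> is a linear equation in the a_j's. Collect the n equations into a matrix system V a = ℓ, where row i of V is v_i (expressed in the standard basis). Since V is invertible (lower-triangular with 1s on the diagonal, up to permutation), solve by back-substitution:
  V =
[[1, 1, 1, 0],
 [1, 0, 0, 0],
 [1, 1, 0, 0],
 [0, -1, -1, 1]]
  V a = (2, 3, 6, 4)
Solving gives a = (3, 3, -4, 3).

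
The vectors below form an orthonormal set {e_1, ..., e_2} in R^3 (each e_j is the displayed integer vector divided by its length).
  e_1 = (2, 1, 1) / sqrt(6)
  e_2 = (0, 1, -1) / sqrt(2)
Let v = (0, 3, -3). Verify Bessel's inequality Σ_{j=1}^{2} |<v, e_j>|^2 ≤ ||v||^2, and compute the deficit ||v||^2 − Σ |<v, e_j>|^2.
Σ |<v, e_j>|^2 = 18; ||v||^2 = 18; deficit = 0

Write each e_j = u_j / sqrt(<u_j, u_j>) where u_j is the displayed integer vector. Then <v, e_j> = <v, u_j> / sqrt(<u_j, u_j>), so |<v, e_j>|^2 = <v, u_j>^2 / <u_j, u_j>.
Coefficients: <v, e_1> = 0/sqrt(6), <v, e_2> = 6/sqrt(2).
Square and sum: Σ |<v, e_j>|^2 = 18.
Compute ||v||^2 = v·v = 18.
Deficit = 18 − 18 = 0 ≥ 0, confirming Bessel's inequality. (The deficit equals ||v − Σ <v,e_j> e_j||^2, the squared distance from v to span{e_j}.)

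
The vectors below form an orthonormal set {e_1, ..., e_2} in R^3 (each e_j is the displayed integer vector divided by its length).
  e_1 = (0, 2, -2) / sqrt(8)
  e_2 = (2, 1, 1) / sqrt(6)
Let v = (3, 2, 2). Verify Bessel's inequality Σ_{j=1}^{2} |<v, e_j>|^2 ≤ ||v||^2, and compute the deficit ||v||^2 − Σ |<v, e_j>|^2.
Σ |<v, e_j>|^2 = 50/3; ||v||^2 = 17; deficit = 1/3

Write each e_j = u_j / sqrt(<u_j, u_j>) where u_j is the displayed integer vector. Then <v, e_j> = <v, u_j> / sqrt(<u_j, u_j>), so |<v, e_j>|^2 = <v, u_j>^2 / <u_j, u_j>.
Coefficients: <v, e_1> = 0/sqrt(8), <v, e_2> = 10/sqrt(6).
Square and sum: Σ |<v, e_j>|^2 = 50/3.
Compute ||v||^2 = v·v = 17.
Deficit = 17 − 50/3 = 1/3 ≥ 0, confirming Bessel's inequality. (The deficit equals ||v − Σ <v,e_j> e_j||^2, the squared distance from v to span{e_j}.)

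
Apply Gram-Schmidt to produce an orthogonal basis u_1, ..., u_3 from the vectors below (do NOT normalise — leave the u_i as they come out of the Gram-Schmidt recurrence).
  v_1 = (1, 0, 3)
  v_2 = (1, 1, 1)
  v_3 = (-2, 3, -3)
Orthogonal basis:
  u_1 = (1, 0, 3)
  u_2 = (3/5, 1, -1/5)
  u_3 = (-27/14, 9/7, 9/14)

Apply the Gram-Schmidt recurrence
  u_1 = v_1
  u_i = v_i − Σ_{j<i} ((v_i · u_j) / (u_j · u_j)) · u_j.

Step by step this gives:
  u_1 = (1, 0, 3)
  u_2 = (3/5, 1, -1/5)
  u_3 = (-27/14, 9/7, 9/14)

Orthogonality check:
  u_2 · u_1 = 0 (should be 0)
  u_3 · u_1 = 0 (should be 0)
  u_3 · u_2 = 0 (should be 0)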